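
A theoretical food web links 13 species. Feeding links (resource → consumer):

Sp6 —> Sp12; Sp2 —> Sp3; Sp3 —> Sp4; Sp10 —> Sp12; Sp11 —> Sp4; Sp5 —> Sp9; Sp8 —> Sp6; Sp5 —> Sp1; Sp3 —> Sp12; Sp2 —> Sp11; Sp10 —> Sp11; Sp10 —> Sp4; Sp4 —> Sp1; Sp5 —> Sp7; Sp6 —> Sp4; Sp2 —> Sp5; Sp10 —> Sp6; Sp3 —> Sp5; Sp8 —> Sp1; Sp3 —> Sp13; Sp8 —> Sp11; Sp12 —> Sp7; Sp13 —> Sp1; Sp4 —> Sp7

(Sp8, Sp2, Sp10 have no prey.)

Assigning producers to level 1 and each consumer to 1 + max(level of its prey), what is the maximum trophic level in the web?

Producers (level 1): Sp8, Sp2, Sp10.
Sp2 → Sp3 → Sp5 → Sp9 gives Sp9 level 4.
No species has a prey at level 4, so no species reaches level 5.

4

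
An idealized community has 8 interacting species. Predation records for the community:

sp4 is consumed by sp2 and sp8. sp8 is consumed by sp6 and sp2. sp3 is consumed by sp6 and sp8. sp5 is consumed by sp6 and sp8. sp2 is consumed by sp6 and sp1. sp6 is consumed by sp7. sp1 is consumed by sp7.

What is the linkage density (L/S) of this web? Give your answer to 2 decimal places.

L/S = 1.50

There are L = 12 links among S = 8 species.
L/S = 12/8 = 1.5000 ≈ 1.50.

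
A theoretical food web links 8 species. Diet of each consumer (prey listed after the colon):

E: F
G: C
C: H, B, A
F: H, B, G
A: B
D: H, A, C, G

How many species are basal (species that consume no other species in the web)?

Basal species (no prey listed): H, B.
Count: 2.

2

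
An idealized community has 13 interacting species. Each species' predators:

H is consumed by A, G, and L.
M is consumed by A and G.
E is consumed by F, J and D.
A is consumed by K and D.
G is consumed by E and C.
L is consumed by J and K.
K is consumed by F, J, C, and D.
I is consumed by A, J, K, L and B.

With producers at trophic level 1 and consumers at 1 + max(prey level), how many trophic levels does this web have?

4

Producers (level 1): M, H, I.
M → A → K → C gives C level 4.
No species has a prey at level 4, so no species reaches level 5.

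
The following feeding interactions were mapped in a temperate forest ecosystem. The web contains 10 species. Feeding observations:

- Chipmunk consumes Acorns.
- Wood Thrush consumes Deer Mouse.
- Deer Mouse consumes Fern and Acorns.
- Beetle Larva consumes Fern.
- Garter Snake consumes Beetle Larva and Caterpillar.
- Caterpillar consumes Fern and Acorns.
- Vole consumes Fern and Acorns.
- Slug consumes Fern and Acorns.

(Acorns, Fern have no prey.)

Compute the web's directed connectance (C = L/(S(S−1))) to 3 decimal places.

C = 0.144

The web has S = 10 species and L = 13 feeding links.
C = L / (S(S−1)) = 13 / 90 = 0.1444 ≈ 0.144.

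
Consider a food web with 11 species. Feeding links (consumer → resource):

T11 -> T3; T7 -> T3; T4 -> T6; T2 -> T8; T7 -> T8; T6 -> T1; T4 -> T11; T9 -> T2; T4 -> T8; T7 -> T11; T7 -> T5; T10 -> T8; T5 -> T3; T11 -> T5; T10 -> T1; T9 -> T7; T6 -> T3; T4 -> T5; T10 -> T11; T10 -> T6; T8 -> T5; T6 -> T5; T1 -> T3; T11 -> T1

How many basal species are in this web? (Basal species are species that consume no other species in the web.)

1

Basal species (no prey listed): T3.
Count: 1.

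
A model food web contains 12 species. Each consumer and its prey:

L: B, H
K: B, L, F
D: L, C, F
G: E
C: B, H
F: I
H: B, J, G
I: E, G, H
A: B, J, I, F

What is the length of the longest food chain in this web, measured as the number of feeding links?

One longest chain: E → G → H → I → F → A.
It has 6 species and 5 links.

5 links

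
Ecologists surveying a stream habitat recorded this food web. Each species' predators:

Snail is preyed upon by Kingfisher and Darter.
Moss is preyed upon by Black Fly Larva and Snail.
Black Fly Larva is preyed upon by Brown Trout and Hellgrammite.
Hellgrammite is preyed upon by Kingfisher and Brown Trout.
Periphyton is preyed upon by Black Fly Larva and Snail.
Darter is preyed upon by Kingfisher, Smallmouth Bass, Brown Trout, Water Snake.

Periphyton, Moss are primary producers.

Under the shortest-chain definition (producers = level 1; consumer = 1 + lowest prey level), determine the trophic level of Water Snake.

Periphyton is a producer → level 1.
Snail eats Periphyton → level 2.
Darter eats Snail → level 3.
Water Snake eats Darter → level 4.
No prey of Water Snake is below level 3, so 4 is the minimum.

Trophic level 4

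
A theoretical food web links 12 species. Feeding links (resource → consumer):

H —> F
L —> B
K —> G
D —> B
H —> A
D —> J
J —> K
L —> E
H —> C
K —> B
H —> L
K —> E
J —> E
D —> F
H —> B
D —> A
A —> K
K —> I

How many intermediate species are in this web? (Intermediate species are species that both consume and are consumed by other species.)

4

Intermediate species (has both prey and predators): A, L, J, K.
Count: 4.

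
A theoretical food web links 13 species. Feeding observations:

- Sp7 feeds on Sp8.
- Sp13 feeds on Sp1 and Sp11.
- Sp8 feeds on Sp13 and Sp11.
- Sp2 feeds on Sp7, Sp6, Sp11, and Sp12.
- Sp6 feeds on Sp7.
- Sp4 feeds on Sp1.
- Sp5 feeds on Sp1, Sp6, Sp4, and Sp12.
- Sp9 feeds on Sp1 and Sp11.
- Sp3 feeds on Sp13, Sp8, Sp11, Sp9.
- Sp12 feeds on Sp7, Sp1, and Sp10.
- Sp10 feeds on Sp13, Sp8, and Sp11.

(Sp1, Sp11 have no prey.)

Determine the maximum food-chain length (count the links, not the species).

5 links

One longest chain: Sp1 → Sp13 → Sp8 → Sp7 → Sp6 → Sp2.
It has 6 species and 5 links.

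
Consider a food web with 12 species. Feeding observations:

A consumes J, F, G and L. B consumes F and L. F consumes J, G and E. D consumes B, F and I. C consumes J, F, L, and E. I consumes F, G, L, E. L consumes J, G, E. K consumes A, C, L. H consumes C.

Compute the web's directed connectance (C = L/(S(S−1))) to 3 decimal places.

The web has S = 12 species and L = 27 feeding links.
C = L / (S(S−1)) = 27 / 132 = 0.2045 ≈ 0.205.

C = 0.205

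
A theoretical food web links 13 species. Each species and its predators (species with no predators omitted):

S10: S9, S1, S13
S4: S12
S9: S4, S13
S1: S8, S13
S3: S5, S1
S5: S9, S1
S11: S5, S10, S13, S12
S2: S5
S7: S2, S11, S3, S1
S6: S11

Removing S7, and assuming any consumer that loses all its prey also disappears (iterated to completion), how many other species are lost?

Remove S7.
Round 1: S2 (all prey gone), S3 (all prey gone) → extinct.
No further losses. Total secondary extinctions: 2.

2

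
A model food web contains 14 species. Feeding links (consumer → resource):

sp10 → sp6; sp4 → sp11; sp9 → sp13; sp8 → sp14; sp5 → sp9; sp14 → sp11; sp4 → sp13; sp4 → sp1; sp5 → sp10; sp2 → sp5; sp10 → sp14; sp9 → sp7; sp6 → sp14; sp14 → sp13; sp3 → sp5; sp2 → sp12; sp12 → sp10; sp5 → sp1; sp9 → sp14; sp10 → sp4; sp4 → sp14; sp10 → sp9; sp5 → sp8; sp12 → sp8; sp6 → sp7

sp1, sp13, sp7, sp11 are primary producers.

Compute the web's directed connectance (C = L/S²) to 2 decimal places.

The web has S = 14 species and L = 25 feeding links.
C = L / S² = 25 / 196 = 0.1276 ≈ 0.13.

C = 0.13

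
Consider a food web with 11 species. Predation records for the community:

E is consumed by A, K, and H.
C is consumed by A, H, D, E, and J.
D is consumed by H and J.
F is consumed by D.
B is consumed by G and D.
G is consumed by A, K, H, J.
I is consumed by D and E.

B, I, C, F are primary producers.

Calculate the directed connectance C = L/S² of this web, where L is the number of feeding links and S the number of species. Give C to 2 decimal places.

C = 0.16

The web has S = 11 species and L = 19 feeding links.
C = L / S² = 19 / 121 = 0.1570 ≈ 0.16.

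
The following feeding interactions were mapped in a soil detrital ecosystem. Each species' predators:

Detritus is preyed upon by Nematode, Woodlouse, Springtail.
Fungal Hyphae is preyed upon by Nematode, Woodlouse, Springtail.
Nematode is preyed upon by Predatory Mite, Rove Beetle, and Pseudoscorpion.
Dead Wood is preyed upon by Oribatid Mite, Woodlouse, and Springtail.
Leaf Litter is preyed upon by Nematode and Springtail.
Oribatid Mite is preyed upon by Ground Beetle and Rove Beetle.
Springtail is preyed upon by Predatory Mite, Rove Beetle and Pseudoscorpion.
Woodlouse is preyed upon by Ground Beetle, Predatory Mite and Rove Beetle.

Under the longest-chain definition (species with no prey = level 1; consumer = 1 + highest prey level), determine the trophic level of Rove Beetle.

Trophic level 3

Dead Wood has no prey (basal) → level 1.
Oribatid Mite eats Dead Wood → level 2.
Rove Beetle eats Oribatid Mite (level 2); other prey at levels: Springtail 2, Woodlouse 2, Nematode 2 → level 3.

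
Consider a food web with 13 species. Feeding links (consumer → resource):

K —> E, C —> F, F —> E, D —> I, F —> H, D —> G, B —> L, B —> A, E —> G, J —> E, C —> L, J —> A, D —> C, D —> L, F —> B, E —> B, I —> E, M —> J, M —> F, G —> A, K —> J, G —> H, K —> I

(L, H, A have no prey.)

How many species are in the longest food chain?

6 species

One longest chain: H → G → E → F → C → D.
It has 6 species and 5 links.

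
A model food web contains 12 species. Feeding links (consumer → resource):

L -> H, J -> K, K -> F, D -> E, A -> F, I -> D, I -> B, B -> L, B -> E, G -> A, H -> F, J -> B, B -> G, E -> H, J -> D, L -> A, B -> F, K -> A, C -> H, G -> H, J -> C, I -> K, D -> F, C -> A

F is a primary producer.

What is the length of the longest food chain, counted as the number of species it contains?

One longest chain: F → H → L → B → J.
It has 5 species and 4 links.

5 species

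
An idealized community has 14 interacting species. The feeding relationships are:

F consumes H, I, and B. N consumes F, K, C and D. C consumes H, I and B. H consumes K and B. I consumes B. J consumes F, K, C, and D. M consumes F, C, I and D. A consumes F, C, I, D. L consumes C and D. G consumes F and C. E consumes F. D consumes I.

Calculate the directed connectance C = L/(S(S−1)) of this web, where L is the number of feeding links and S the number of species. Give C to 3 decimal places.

The web has S = 14 species and L = 31 feeding links.
C = L / (S(S−1)) = 31 / 182 = 0.1703 ≈ 0.170.

C = 0.170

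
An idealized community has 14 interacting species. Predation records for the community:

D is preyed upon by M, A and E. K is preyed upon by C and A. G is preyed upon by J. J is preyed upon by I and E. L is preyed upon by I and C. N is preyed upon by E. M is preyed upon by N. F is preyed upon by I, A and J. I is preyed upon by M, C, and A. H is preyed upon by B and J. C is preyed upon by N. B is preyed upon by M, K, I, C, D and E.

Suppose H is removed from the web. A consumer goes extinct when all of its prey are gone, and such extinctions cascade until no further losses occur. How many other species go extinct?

Remove H.
Round 1: B (all prey gone) → extinct.
Round 2: K (all prey gone), D (all prey gone) → extinct.
No further losses. Total secondary extinctions: 3.

3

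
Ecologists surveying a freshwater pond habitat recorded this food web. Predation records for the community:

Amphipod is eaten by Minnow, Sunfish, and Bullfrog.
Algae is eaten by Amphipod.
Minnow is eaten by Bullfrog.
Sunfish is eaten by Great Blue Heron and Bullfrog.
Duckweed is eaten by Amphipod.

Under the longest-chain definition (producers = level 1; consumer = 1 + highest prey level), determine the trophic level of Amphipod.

Trophic level 2

Duckweed is a producer → level 1.
Amphipod eats Duckweed (level 1); other prey at levels: Algae 1 → level 2.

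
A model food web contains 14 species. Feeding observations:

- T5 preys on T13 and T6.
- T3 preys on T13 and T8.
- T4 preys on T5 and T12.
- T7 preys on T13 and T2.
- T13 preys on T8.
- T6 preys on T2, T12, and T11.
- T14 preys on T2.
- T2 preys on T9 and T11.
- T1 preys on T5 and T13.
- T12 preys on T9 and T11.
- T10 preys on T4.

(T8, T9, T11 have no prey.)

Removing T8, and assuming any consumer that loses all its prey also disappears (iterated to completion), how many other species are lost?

Remove T8.
Round 1: T13 (all prey gone) → extinct.
Round 2: T3 (all prey gone) → extinct.
No further losses. Total secondary extinctions: 2.

2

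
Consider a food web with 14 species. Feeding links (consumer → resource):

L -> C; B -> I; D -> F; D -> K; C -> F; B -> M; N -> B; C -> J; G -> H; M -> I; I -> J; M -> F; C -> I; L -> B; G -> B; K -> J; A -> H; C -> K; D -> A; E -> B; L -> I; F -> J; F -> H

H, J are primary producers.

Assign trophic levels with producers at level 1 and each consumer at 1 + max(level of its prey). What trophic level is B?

Trophic level 4

J is a producer → level 1.
I eats J → level 2.
M eats I (level 2); other prey at levels: F 2 → level 3.
B eats M (level 3); other prey at levels: I 2 → level 4.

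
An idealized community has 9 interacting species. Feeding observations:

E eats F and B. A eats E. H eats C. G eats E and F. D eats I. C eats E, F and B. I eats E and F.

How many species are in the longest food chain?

One longest chain: B → E → C → H.
It has 4 species and 3 links.

4 species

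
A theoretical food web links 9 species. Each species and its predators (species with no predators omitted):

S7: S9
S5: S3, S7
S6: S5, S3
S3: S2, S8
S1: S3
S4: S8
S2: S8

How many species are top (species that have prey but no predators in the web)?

2

Top species (has prey, but nothing eats it): S9, S8.
Count: 2.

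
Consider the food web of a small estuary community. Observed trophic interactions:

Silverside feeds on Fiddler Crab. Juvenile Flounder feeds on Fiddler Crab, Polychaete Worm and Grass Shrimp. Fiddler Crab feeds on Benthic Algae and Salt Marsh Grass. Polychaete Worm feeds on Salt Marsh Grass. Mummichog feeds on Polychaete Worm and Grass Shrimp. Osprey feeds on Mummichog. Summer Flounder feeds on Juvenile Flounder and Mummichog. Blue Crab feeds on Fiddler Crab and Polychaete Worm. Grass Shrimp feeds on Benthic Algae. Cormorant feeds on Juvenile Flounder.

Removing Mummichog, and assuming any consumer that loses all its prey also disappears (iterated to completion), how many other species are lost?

Remove Mummichog.
Round 1: Osprey (all prey gone) → extinct.
No further losses. Total secondary extinctions: 1.

1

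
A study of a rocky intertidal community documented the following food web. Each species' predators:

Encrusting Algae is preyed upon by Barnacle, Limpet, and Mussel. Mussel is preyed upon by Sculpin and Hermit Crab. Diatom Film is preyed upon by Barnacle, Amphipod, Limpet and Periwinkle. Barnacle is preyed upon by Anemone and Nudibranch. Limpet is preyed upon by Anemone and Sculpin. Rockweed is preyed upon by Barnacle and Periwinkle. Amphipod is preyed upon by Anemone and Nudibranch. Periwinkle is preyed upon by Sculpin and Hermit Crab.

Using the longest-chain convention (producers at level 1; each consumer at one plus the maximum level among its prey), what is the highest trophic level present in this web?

3

Producers (level 1): Rockweed, Encrusting Algae, Diatom Film.
Rockweed → Periwinkle → Hermit Crab gives Hermit Crab level 3.
No species has a prey at level 3, so no species reaches level 4.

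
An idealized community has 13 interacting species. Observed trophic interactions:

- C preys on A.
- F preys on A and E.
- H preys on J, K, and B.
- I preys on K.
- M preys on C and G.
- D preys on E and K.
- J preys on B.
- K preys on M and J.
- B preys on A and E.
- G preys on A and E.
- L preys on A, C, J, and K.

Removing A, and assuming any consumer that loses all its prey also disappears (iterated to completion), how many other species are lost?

1

Remove A.
Round 1: C (all prey gone) → extinct.
No further losses. Total secondary extinctions: 1.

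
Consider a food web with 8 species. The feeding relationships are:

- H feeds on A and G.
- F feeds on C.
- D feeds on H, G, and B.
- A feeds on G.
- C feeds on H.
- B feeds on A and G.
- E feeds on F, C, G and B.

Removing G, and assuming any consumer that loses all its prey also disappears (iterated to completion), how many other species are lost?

7

Remove G.
Round 1: A (all prey gone) → extinct.
Round 2: H (all prey gone), B (all prey gone) → extinct.
Round 3: D (all prey gone), C (all prey gone) → extinct.
Round 4: F (all prey gone) → extinct.
Round 5: E (all prey gone) → extinct.
No further losses. Total secondary extinctions: 7.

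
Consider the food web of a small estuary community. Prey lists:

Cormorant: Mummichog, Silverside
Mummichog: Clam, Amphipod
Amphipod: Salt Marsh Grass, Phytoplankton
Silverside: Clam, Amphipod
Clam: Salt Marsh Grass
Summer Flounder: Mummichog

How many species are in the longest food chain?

One longest chain: Salt Marsh Grass → Clam → Mummichog → Summer Flounder.
It has 4 species and 3 links.

4 species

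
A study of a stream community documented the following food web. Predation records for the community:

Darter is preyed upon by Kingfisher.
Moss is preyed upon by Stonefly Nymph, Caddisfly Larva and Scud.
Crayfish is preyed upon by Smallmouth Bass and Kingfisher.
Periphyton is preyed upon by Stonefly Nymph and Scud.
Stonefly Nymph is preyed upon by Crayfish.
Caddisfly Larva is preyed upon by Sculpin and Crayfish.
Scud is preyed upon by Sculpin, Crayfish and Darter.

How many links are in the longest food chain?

One longest chain: Moss → Scud → Darter → Kingfisher.
It has 4 species and 3 links.

3 links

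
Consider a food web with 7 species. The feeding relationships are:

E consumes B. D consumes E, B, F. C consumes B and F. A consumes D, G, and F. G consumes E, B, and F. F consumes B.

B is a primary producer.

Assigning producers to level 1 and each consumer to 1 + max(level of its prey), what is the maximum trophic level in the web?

4

Producers (level 1): B.
B → F → G → A gives A level 4.
No species has a prey at level 4, so no species reaches level 5.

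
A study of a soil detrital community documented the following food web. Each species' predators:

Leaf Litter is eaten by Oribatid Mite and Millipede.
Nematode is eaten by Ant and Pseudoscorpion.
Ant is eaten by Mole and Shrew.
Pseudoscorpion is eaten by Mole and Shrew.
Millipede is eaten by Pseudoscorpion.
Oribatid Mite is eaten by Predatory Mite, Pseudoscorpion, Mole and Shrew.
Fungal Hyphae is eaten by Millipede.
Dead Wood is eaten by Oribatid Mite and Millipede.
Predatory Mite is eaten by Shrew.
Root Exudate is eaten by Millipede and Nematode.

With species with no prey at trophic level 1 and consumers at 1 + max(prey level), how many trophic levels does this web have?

4

Basal resources (level 1): Dead Wood, Fungal Hyphae, Leaf Litter, Root Exudate.
Root Exudate → Nematode → Ant → Shrew gives Shrew level 4.
No species has a prey at level 4, so no species reaches level 5.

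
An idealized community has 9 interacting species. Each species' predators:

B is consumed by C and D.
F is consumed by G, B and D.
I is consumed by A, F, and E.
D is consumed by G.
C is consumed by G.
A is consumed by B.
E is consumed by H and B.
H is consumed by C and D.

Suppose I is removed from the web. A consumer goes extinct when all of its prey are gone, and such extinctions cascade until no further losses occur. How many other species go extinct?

8

Remove I.
Round 1: F (all prey gone), E (all prey gone), A (all prey gone) → extinct.
Round 2: H (all prey gone), B (all prey gone) → extinct.
Round 3: C (all prey gone), D (all prey gone) → extinct.
Round 4: G (all prey gone) → extinct.
No further losses. Total secondary extinctions: 8.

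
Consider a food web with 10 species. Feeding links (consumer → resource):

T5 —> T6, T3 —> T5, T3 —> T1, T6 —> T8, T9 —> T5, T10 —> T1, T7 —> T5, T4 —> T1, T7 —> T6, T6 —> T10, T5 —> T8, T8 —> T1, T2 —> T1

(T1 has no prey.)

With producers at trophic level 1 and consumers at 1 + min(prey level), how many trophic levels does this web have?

4

Producers (level 1): T1.
Following each consumer down to its lowest-level prey: T1 → T8 → T6 → T7 (levels 1 through 4).
All prey of T7 (T6 3, T5 3) are at level 3 or above, so T7 is at level 1 + 3 = 4.
Every consumer has at least one prey at level 3 or below, so none exceeds level 4.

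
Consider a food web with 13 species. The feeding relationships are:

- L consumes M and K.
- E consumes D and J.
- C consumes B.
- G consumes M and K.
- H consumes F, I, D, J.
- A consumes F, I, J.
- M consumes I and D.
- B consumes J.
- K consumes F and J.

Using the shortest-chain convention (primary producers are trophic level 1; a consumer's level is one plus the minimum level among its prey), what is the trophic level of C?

Trophic level 3

J is a producer → level 1.
B eats J → level 2.
C eats B → level 3.
No prey of C is below level 2, so 3 is the minimum.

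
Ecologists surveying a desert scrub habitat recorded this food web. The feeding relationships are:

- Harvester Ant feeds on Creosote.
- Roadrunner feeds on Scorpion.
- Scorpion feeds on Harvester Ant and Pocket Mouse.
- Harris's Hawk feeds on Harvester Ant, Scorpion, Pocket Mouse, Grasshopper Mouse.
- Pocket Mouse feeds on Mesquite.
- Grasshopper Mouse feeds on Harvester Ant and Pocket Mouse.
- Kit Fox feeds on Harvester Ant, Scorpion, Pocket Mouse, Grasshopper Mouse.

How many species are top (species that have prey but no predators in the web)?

Top species (has prey, but nothing eats it): Roadrunner, Harris's Hawk, Kit Fox.
Count: 3.

3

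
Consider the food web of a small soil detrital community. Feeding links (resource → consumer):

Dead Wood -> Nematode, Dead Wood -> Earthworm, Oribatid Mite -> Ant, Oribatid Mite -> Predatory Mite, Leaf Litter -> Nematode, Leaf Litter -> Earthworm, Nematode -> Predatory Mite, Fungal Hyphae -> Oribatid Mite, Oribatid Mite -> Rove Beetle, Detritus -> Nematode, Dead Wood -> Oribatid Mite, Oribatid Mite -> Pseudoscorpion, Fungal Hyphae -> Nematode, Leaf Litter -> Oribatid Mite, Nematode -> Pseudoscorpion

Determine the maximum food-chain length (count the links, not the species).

One longest chain: Leaf Litter → Oribatid Mite → Predatory Mite.
It has 3 species and 2 links.

2 links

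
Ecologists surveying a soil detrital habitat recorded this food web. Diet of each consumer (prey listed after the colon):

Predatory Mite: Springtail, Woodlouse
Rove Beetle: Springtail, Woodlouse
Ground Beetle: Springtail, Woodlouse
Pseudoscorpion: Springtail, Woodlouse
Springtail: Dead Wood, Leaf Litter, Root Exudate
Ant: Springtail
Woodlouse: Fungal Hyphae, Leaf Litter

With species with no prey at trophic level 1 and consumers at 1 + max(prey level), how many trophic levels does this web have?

3

Basal resources (level 1): Dead Wood, Fungal Hyphae, Leaf Litter, Root Exudate.
Dead Wood → Springtail → Predatory Mite gives Predatory Mite level 3.
No species has a prey at level 3, so no species reaches level 4.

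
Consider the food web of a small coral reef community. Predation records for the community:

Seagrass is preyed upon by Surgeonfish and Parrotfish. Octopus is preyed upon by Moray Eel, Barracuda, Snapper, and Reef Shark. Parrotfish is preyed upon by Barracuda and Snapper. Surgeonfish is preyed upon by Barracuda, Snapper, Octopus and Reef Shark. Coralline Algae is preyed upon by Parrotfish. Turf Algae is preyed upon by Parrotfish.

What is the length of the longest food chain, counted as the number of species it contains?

One longest chain: Seagrass → Surgeonfish → Octopus → Reef Shark.
It has 4 species and 3 links.

4 species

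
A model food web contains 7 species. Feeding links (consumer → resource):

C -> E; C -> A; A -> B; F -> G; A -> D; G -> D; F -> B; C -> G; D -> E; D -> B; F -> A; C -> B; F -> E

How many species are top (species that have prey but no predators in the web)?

2

Top species (has prey, but nothing eats it): F, C.
Count: 2.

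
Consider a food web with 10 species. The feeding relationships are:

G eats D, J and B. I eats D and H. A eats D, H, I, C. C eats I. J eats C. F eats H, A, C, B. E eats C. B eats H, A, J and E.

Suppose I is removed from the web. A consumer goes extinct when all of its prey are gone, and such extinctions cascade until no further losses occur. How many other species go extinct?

3

Remove I.
Round 1: C (all prey gone) → extinct.
Round 2: J (all prey gone), E (all prey gone) → extinct.
No further losses. Total secondary extinctions: 3.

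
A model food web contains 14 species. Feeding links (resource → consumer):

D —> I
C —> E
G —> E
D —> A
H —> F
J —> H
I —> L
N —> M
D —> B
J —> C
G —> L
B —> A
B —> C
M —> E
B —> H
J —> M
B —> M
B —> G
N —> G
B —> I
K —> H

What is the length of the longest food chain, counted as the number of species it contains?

One longest chain: D → B → H → F.
It has 4 species and 3 links.

4 species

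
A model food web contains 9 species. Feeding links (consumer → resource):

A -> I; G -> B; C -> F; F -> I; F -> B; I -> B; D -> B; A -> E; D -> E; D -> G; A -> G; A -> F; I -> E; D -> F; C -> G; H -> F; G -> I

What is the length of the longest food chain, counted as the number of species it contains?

One longest chain: B → I → F → H.
It has 4 species and 3 links.

4 species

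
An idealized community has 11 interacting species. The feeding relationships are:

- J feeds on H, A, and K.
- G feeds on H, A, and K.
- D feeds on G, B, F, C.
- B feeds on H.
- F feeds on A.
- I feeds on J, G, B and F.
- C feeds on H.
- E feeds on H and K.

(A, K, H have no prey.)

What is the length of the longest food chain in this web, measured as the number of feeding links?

One longest chain: A → G → I.
It has 3 species and 2 links.

2 links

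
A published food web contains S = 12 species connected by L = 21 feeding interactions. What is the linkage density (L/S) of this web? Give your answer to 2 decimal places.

There are L = 21 links among S = 12 species.
L/S = 21/12 = 1.7500 ≈ 1.75.

L/S = 1.75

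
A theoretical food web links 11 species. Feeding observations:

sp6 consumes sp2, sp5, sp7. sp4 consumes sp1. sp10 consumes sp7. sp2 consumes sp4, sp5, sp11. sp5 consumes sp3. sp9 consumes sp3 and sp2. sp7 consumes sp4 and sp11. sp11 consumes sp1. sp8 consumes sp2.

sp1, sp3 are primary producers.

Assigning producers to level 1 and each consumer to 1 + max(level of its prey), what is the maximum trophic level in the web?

4

Producers (level 1): sp1, sp3.
sp1 → sp11 → sp2 → sp8 gives sp8 level 4.
No species has a prey at level 4, so no species reaches level 5.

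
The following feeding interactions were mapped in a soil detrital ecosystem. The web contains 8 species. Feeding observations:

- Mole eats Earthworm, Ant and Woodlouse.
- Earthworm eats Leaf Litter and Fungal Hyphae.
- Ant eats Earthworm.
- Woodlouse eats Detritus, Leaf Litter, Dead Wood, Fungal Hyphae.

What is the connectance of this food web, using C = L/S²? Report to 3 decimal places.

The web has S = 8 species and L = 10 feeding links.
C = L / S² = 10 / 64 = 0.1562 ≈ 0.156.

C = 0.156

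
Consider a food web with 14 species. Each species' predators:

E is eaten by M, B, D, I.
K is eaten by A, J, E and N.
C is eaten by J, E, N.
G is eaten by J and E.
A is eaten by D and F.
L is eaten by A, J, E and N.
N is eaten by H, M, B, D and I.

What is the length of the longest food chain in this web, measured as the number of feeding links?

2 links

One longest chain: K → E → M.
It has 3 species and 2 links.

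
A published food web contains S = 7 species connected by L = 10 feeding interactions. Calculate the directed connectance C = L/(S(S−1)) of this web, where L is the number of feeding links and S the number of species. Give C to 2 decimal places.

The web has S = 7 species and L = 10 feeding links.
C = L / (S(S−1)) = 10 / 42 = 0.2381 ≈ 0.24.

C = 0.24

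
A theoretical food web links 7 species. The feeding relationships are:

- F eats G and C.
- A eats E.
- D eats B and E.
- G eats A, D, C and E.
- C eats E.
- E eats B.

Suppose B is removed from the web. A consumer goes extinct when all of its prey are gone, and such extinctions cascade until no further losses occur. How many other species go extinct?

6

Remove B.
Round 1: E (all prey gone) → extinct.
Round 2: D (all prey gone), A (all prey gone), C (all prey gone) → extinct.
Round 3: G (all prey gone) → extinct.
Round 4: F (all prey gone) → extinct.
No further losses. Total secondary extinctions: 6.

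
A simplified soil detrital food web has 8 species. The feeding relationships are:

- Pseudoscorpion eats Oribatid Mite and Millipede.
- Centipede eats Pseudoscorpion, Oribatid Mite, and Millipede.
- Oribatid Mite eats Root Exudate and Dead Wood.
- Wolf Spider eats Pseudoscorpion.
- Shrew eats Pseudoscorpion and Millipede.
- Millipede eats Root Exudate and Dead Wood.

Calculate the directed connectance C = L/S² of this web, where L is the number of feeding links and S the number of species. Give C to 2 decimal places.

C = 0.19

The web has S = 8 species and L = 12 feeding links.
C = L / S² = 12 / 64 = 0.1875 ≈ 0.19.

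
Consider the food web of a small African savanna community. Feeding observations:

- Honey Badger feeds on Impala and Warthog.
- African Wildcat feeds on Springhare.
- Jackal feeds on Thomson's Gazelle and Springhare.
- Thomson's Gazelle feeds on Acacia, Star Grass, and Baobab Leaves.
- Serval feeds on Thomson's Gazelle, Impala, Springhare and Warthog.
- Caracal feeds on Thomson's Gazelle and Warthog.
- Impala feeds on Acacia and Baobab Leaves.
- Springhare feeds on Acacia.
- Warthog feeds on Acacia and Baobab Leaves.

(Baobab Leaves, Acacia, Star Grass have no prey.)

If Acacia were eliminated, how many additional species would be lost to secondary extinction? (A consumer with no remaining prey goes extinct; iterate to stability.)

2

Remove Acacia.
Round 1: Springhare (all prey gone) → extinct.
Round 2: African Wildcat (all prey gone) → extinct.
No further losses. Total secondary extinctions: 2.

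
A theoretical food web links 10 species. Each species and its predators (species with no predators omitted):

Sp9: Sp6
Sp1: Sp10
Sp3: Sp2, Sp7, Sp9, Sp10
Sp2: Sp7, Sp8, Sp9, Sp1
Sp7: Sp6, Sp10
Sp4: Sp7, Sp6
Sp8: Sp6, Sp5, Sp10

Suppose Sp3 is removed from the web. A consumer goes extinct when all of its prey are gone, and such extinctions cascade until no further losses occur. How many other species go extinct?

Remove Sp3.
Round 1: Sp2 (all prey gone) → extinct.
Round 2: Sp8 (all prey gone), Sp9 (all prey gone), Sp1 (all prey gone) → extinct.
Round 3: Sp5 (all prey gone) → extinct.
No further losses. Total secondary extinctions: 5.

5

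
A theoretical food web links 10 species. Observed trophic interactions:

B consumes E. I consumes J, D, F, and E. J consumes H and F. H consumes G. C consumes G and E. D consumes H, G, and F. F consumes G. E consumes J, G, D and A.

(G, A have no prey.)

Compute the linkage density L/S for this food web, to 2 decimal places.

L/S = 1.80

There are L = 18 links among S = 10 species.
L/S = 18/10 = 1.8000 ≈ 1.80.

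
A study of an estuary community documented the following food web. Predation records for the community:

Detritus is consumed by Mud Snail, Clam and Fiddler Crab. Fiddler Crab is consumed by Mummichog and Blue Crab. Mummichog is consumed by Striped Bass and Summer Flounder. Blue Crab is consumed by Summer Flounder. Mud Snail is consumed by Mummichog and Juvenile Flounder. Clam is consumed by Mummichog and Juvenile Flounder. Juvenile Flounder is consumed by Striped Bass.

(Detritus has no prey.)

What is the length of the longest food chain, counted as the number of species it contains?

4 species

One longest chain: Detritus → Fiddler Crab → Mummichog → Striped Bass.
It has 4 species and 3 links.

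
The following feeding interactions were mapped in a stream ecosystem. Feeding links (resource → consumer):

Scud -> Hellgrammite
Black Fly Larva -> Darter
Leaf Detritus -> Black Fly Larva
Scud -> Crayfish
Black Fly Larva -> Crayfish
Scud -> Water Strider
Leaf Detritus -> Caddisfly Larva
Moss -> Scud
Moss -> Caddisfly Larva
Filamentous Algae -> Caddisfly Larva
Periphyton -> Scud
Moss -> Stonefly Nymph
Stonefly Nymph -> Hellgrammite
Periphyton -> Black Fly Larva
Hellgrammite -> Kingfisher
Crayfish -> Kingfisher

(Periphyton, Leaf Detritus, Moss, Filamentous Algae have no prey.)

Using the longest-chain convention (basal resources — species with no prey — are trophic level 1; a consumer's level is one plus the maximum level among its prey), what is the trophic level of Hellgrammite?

Trophic level 3

Moss has no prey (basal) → level 1.
Stonefly Nymph eats Moss → level 2.
Hellgrammite eats Stonefly Nymph (level 2); other prey at levels: Scud 2 → level 3.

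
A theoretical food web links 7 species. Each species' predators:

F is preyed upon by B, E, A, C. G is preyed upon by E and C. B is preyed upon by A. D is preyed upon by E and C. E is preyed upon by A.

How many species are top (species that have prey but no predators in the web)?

2

Top species (has prey, but nothing eats it): C, A.
Count: 2.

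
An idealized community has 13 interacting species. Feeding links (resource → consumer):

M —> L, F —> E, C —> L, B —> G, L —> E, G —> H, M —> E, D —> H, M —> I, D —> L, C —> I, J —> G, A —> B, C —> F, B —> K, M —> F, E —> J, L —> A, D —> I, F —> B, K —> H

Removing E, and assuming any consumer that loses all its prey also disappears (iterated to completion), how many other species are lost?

1

Remove E.
Round 1: J (all prey gone) → extinct.
No further losses. Total secondary extinctions: 1.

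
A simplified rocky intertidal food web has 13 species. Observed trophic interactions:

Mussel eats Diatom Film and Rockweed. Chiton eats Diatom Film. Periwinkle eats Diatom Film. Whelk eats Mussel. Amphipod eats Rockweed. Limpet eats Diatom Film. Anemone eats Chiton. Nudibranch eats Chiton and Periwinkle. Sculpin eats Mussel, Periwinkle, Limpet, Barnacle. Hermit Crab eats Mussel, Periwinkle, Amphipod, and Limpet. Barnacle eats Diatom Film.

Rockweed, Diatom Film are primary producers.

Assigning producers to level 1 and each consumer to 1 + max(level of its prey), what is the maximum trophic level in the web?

3

Producers (level 1): Rockweed, Diatom Film.
Diatom Film → Chiton → Nudibranch gives Nudibranch level 3.
No species has a prey at level 3, so no species reaches level 4.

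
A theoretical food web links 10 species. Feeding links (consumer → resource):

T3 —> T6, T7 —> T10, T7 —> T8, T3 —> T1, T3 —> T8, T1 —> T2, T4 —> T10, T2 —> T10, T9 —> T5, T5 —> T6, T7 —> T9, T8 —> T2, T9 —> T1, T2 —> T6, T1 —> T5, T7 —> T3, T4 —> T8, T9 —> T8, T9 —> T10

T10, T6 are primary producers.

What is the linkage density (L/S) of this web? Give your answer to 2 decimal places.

There are L = 19 links among S = 10 species.
L/S = 19/10 = 1.9000 ≈ 1.90.

L/S = 1.90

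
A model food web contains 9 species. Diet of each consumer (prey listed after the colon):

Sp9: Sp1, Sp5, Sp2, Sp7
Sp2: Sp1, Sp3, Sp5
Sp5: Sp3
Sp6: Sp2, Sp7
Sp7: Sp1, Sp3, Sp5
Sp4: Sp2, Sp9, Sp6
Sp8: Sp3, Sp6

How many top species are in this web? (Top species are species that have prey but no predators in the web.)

2

Top species (has prey, but nothing eats it): Sp4, Sp8.
Count: 2.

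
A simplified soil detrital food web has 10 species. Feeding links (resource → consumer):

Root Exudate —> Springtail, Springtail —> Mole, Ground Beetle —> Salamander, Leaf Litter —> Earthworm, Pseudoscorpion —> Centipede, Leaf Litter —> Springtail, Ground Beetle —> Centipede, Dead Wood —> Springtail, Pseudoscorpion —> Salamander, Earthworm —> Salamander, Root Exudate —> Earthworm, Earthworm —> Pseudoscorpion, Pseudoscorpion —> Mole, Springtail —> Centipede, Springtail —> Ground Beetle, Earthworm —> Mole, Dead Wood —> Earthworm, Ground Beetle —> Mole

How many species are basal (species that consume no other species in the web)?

3

Basal species (no prey listed): Root Exudate, Leaf Litter, Dead Wood.
Count: 3.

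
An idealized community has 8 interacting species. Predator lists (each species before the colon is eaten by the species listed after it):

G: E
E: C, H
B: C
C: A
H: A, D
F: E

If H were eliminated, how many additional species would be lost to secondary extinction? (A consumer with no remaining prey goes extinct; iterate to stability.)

Remove H.
Round 1: D (all prey gone) → extinct.
No further losses. Total secondary extinctions: 1.

1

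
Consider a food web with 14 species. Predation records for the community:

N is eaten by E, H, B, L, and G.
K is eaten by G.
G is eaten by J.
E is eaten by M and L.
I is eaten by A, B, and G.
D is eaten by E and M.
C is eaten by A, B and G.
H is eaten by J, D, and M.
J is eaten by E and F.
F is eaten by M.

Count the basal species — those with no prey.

4

Basal species (no prey listed): N, C, K, I.
Count: 4.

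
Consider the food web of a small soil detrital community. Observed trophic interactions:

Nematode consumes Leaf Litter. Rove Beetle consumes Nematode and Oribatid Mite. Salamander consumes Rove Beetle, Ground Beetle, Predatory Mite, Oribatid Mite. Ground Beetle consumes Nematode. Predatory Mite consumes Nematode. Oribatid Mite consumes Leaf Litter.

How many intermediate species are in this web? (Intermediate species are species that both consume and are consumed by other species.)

Intermediate species (has both prey and predators): Nematode, Oribatid Mite, Rove Beetle, Ground Beetle, Predatory Mite.
Count: 5.

5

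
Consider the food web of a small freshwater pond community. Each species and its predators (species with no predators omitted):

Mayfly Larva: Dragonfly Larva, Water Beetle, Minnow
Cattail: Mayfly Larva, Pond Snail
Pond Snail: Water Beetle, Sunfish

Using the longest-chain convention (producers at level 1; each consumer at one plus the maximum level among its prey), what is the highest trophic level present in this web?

Producers (level 1): Cattail.
Cattail → Mayfly Larva → Minnow gives Minnow level 3.
No species has a prey at level 3, so no species reaches level 4.

3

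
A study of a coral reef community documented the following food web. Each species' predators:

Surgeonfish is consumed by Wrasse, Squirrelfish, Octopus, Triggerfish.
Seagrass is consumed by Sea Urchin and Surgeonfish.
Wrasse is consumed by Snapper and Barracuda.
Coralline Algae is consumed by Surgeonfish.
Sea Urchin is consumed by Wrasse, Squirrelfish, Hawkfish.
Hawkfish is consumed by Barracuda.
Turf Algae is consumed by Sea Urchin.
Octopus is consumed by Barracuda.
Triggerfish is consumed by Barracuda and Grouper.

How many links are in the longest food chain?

3 links

One longest chain: Turf Algae → Sea Urchin → Wrasse → Barracuda.
It has 4 species and 3 links.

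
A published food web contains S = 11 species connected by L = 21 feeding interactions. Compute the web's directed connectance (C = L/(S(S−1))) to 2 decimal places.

C = 0.19

The web has S = 11 species and L = 21 feeding links.
C = L / (S(S−1)) = 21 / 110 = 0.1909 ≈ 0.19.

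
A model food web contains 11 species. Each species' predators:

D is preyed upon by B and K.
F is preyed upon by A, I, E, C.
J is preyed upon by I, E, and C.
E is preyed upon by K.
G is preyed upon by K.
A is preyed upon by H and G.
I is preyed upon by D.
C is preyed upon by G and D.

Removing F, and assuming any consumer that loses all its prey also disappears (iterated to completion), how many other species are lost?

2

Remove F.
Round 1: A (all prey gone) → extinct.
Round 2: H (all prey gone) → extinct.
No further losses. Total secondary extinctions: 2.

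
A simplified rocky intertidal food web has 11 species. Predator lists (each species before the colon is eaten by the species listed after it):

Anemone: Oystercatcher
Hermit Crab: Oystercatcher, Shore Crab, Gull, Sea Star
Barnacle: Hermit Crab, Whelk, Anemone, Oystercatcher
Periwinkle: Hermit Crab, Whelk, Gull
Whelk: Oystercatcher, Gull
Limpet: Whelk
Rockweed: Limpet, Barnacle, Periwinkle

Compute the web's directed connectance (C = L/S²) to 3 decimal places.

C = 0.149

The web has S = 11 species and L = 18 feeding links.
C = L / S² = 18 / 121 = 0.1488 ≈ 0.149.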